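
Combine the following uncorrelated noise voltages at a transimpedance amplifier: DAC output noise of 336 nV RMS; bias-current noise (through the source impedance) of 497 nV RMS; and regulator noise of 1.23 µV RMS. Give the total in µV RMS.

Uncorrelated sources add in power (mean-square): V_tot = √(ΣV_i²)
V_tot = √[(3.36×10⁻⁷)² + (4.97×10⁻⁷)² + (1.23×10⁻⁶)²] = 1.37×10⁻⁶ V = 1.37 µV

1.37 µV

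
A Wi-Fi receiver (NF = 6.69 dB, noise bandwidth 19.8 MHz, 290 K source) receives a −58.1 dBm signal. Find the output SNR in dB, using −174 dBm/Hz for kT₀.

36.2 dB

Noise floor: N = −174 + 10 log₁₀(B) + NF
10 log₁₀(1.98×10⁷) = 72.97 dB
N = −174 + 72.97 + 6.69 = −94.34 dBm
SNR = P_sig − N = −58.1 − (−94.34) = 36.24 dB → 36.2 dB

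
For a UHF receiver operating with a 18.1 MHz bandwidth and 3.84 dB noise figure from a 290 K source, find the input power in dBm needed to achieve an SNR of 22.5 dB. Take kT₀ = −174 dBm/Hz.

−75.1 dBm

Sensitivity = −174 + 10 log₁₀(B) + NF + SNR_min
= −174 + 72.58 + 3.84 + 22.5
= −75.08 dBm → −75.1 dBm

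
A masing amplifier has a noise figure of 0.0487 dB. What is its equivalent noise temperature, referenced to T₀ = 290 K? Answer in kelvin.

F = 10^(0.0487/10) = 1.01128
T_e = (F − 1)·T₀ = (1.01128 − 1) × 290 = 3.27 K

3.27 K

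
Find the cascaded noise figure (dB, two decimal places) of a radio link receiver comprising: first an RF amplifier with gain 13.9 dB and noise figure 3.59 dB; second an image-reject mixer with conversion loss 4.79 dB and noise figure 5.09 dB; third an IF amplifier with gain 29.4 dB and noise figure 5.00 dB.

Convert to linear (a loss of L dB is a gain of −L dB): F_i = 10^(NF_i/10), G_i = 10^(G_i,dB/10)
  Stage 1: F_1 = 10^(3.59/10) = 2.286, G_1 = 10^(13.9/10) = 24.55
  Stage 2: F_2 = 10^(5.09/10) = 3.228, G_2 = 10^(−4.79/10) = 0.3319
  Stage 3: F_3 = 10^(5.00/10) = 3.162, G_3 = 10^(29.4/10) = 871.0
Friis cascade:
  F = 2.286 + (3.228 − 1)/24.55 + (3.162 − 1)/8.147 = 2.642
NF = 10 log₁₀(2.642) = 4.22 dB

4.22 dB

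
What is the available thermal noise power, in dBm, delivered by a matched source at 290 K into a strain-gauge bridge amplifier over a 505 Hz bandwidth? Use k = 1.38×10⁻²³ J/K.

−146.9 dBm

P_n = kTB = 1.38×10⁻²³ × 290 × 5.05×10² = 2.02×10⁻¹⁸ W
In dBm: 10 log₁₀(2.02×10⁻¹⁸ / 10⁻³) = −146.9 dBm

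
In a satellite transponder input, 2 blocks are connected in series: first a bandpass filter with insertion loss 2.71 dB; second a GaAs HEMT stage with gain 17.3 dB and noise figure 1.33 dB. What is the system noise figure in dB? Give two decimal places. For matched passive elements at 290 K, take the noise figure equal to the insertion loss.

4.04 dB

Convert to linear (a loss of L dB is a gain of −L dB): F_i = 10^(NF_i/10), G_i = 10^(G_i,dB/10)
  Stage 1: F_1 = 10^(2.71/10) = 1.866, G_1 = 10^(−2.71/10) = 0.5358
  Stage 2: F_2 = 10^(1.33/10) = 1.358, G_2 = 10^(17.3/10) = 53.70
Friis cascade:
  F = 1.866 + (1.358 − 1)/0.5358 = 2.535
NF = 10 log₁₀(2.535) = 4.04 dB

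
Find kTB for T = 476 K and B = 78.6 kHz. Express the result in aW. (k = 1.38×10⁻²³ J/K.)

516 aW

P_n = kTB = 1.38×10⁻²³ × 476 × 7.86×10⁴ = 5.16×10⁻¹⁶ W = 516 aW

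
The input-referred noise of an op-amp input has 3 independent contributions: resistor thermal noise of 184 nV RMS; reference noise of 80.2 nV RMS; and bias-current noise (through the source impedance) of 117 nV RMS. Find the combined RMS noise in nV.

232 nV

Uncorrelated sources add in power (mean-square): V_tot = √(ΣV_i²)
V_tot = √[(1.84×10⁻⁷)² + (8.02×10⁻⁸)² + (1.17×10⁻⁷)²] = 2.32×10⁻⁷ V = 232 nV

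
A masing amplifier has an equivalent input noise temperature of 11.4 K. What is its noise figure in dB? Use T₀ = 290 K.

F = 1 + T_e/T₀ = 1 + 11.4/290 = 1.03931
NF = 10 log₁₀(1.03931) = 0.167 dB

0.167 dB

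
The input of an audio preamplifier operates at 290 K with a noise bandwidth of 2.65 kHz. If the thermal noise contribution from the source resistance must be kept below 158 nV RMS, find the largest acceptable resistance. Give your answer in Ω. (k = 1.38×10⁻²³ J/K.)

Johnson–Nyquist: V_n = √(4kTRB) ⇒ R = V_n² / (4kTB)
4kTB = 4 × 1.38×10⁻²³ × 290 × 2.65×10³ = 4.24×10⁻¹⁷
R = (1.58×10⁻⁷)² / 4.24×10⁻¹⁷ = 5.88×10² Ω = 588 Ω

588 Ω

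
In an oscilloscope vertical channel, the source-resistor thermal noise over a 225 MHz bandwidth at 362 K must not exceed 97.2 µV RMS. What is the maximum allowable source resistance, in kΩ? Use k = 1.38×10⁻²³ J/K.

2.10 kΩ

Johnson–Nyquist: V_n = √(4kTRB) ⇒ R = V_n² / (4kTB)
4kTB = 4 × 1.38×10⁻²³ × 362 × 2.25×10⁸ = 4.50×10⁻¹²
R = (9.72×10⁻⁵)² / 4.50×10⁻¹² = 2.10×10³ Ω = 2.10 kΩ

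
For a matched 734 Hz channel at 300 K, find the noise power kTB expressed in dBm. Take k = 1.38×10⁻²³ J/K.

−145.2 dBm

P_n = kTB = 1.38×10⁻²³ × 300 × 7.34×10² = 3.04×10⁻¹⁸ W
In dBm: 10 log₁₀(3.04×10⁻¹⁸ / 10⁻³) = −145.2 dBm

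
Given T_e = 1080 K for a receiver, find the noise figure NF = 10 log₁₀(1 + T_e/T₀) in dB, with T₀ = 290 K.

6.74 dB

F = 1 + T_e/T₀ = 1 + 1080/290 = 4.72414
NF = 10 log₁₀(4.72414) = 6.74 dB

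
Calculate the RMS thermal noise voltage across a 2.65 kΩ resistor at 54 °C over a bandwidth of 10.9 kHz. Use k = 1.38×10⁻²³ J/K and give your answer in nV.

T = 54 °C + 273.15 = 327.15 K
V_n = √(4kTRB)
4kTRB = 4 × 1.38×10⁻²³ × 327.15 × 2.65×10³ × 1.09×10⁴ = 5.22×10⁻¹³ V²
V_n = √(5.22×10⁻¹³) = 7.22×10⁻⁷ V = 722 nV

722 nV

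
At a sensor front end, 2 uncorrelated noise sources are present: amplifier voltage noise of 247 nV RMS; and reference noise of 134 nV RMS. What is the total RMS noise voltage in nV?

281 nV

Uncorrelated sources add in power (mean-square): V_tot = √(ΣV_i²)
V_tot = √[(2.47×10⁻⁷)² + (1.34×10⁻⁷)²] = 2.81×10⁻⁷ V = 281 nV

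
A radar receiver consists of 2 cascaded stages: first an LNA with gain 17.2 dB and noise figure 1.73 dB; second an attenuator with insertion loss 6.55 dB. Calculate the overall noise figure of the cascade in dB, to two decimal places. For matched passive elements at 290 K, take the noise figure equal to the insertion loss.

1.92 dB

Convert to linear (a loss of L dB is a gain of −L dB): F_i = 10^(NF_i/10), G_i = 10^(G_i,dB/10)
  Stage 1: F_1 = 10^(1.73/10) = 1.489, G_1 = 10^(17.2/10) = 52.48
  Stage 2: F_2 = 10^(6.55/10) = 4.519, G_2 = 10^(−6.55/10) = 0.2213
Friis cascade:
  F = 1.489 + (4.519 − 1)/52.48 = 1.556
NF = 10 log₁₀(1.556) = 1.92 dB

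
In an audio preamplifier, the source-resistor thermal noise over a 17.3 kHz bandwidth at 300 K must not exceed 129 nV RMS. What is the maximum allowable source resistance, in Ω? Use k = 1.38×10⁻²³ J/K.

58.1 Ω

Johnson–Nyquist: V_n = √(4kTRB) ⇒ R = V_n² / (4kTB)
4kTB = 4 × 1.38×10⁻²³ × 300 × 1.73×10⁴ = 2.86×10⁻¹⁶
R = (1.29×10⁻⁷)² / 2.86×10⁻¹⁶ = 5.81×10¹ Ω = 58.1 Ω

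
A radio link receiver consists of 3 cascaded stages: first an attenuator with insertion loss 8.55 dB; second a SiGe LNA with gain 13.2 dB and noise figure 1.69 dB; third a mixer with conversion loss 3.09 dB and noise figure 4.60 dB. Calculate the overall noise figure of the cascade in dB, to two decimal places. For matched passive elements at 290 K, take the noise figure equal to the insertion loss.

10.50 dB

Convert to linear (a loss of L dB is a gain of −L dB): F_i = 10^(NF_i/10), G_i = 10^(G_i,dB/10)
  Stage 1: F_1 = 10^(8.55/10) = 7.161, G_1 = 10^(−8.55/10) = 0.1396
  Stage 2: F_2 = 10^(1.69/10) = 1.476, G_2 = 10^(13.2/10) = 20.89
  Stage 3: F_3 = 10^(4.60/10) = 2.884, G_3 = 10^(−3.09/10) = 0.4909
Friis cascade:
  F = 7.161 + (1.476 − 1)/0.1396 + (2.884 − 1)/2.917 = 11.21
NF = 10 log₁₀(11.21) = 10.50 dB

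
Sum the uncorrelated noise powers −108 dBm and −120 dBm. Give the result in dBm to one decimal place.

−107.7 dBm

Convert to linear, add, convert back:
P₁ = 1.58×10⁻¹⁴ W, P₂ = 1.00×10⁻¹⁵ W
P_tot = 1.68×10⁻¹⁴ W → 10 log₁₀(P_tot / 10⁻³) = −107.7 dBm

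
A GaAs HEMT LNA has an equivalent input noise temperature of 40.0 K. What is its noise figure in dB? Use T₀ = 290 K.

0.561 dB

F = 1 + T_e/T₀ = 1 + 40.0/290 = 1.13793
NF = 10 log₁₀(1.13793) = 0.561 dB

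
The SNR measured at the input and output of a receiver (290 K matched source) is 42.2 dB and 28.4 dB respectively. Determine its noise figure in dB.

NF (dB) = SNR_in(dB) − SNR_out(dB) when the source is at T₀
NF = 42.2 − 28.4 = 13.8 dB

13.8 dB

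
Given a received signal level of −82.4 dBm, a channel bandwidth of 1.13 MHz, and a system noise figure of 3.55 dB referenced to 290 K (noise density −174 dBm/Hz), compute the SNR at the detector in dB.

27.5 dB

Noise floor: N = −174 + 10 log₁₀(B) + NF
10 log₁₀(1.13×10⁶) = 60.53 dB
N = −174 + 60.53 + 3.55 = −109.92 dBm
SNR = P_sig − N = −82.4 − (−109.92) = 27.52 dB → 27.5 dB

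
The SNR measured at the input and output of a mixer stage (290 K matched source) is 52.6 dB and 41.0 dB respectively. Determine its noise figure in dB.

NF (dB) = SNR_in(dB) − SNR_out(dB) when the source is at T₀
NF = 52.6 − 41.0 = 11.6 dB

11.6 dB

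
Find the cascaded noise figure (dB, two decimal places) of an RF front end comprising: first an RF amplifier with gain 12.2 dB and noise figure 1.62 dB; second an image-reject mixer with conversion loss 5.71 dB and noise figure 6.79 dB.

Convert to linear (a loss of L dB is a gain of −L dB): F_i = 10^(NF_i/10), G_i = 10^(G_i,dB/10)
  Stage 1: F_1 = 10^(1.62/10) = 1.452, G_1 = 10^(12.2/10) = 16.60
  Stage 2: F_2 = 10^(6.79/10) = 4.775, G_2 = 10^(−5.71/10) = 0.2685
Friis cascade:
  F = 1.452 + (4.775 − 1)/16.60 = 1.680
NF = 10 log₁₀(1.680) = 2.25 dB

2.25 dB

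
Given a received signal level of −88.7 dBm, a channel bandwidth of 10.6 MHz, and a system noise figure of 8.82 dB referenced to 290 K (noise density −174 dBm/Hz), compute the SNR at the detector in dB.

6.2 dB

Noise floor: N = −174 + 10 log₁₀(B) + NF
10 log₁₀(1.06×10⁷) = 70.25 dB
N = −174 + 70.25 + 8.82 = −94.93 dBm
SNR = P_sig − N = −88.7 − (−94.93) = 6.23 dB → 6.2 dB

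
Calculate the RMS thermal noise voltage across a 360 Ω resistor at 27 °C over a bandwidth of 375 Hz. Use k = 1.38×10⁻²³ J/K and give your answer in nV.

T = 27 °C + 273.15 = 300.15 K
V_n = √(4kTRB)
4kTRB = 4 × 1.38×10⁻²³ × 300.15 × 3.60×10² × 3.75×10² = 2.24×10⁻¹⁵ V²
V_n = √(2.24×10⁻¹⁵) = 4.73×10⁻⁸ V = 47.3 nV

47.3 nV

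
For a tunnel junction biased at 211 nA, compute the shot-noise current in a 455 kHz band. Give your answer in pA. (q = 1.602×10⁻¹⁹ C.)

I_n = √(2qI·B)
2qI·B = 2 × 1.602×10⁻¹⁹ × 2.11×10⁻⁷ × 4.55×10⁵ = 3.08×10⁻²⁰ A²
I_n = √(3.08×10⁻²⁰) = 1.75×10⁻¹⁰ A = 175 pA

175 pA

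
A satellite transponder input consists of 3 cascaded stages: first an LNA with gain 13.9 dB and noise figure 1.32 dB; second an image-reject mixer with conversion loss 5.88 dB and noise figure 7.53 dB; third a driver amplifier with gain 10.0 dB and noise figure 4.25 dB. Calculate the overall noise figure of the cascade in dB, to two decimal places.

2.57 dB

Convert to linear (a loss of L dB is a gain of −L dB): F_i = 10^(NF_i/10), G_i = 10^(G_i,dB/10)
  Stage 1: F_1 = 10^(1.32/10) = 1.355, G_1 = 10^(13.9/10) = 24.55
  Stage 2: F_2 = 10^(7.53/10) = 5.662, G_2 = 10^(−5.88/10) = 0.2582
  Stage 3: F_3 = 10^(4.25/10) = 2.661, G_3 = 10^(10.0/10) = 10.00
Friis cascade:
  F = 1.355 + (5.662 − 1)/24.55 + (2.661 − 1)/6.339 = 1.807
NF = 10 log₁₀(1.807) = 2.57 dB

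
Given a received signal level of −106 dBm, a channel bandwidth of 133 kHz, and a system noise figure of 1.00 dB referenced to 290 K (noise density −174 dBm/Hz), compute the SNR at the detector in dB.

Noise floor: N = −174 + 10 log₁₀(B) + NF
10 log₁₀(1.33×10⁵) = 51.24 dB
N = −174 + 51.24 + 1.00 = −121.76 dBm
SNR = P_sig − N = −106 − (−121.76) = 15.76 dB → 15.8 dB

15.8 dB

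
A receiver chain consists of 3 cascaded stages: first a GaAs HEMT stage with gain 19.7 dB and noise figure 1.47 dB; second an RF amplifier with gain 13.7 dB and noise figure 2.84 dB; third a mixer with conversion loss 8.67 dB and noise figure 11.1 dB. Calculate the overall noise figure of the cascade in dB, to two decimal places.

1.52 dB

Convert to linear (a loss of L dB is a gain of −L dB): F_i = 10^(NF_i/10), G_i = 10^(G_i,dB/10)
  Stage 1: F_1 = 10^(1.47/10) = 1.403, G_1 = 10^(19.7/10) = 93.33
  Stage 2: F_2 = 10^(2.84/10) = 1.923, G_2 = 10^(13.7/10) = 23.44
  Stage 3: F_3 = 10^(11.1/10) = 12.88, G_3 = 10^(−8.67/10) = 0.1358
Friis cascade:
  F = 1.403 + (1.923 − 1)/93.33 + (12.88 − 1)/2188 = 1.418
NF = 10 log₁₀(1.418) = 1.52 dB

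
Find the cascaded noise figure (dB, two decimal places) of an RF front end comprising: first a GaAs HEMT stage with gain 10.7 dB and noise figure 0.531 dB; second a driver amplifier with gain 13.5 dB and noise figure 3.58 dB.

Convert to linear (a loss of L dB is a gain of −L dB): F_i = 10^(NF_i/10), G_i = 10^(G_i,dB/10)
  Stage 1: F_1 = 10^(0.531/10) = 1.130, G_1 = 10^(10.7/10) = 11.75
  Stage 2: F_2 = 10^(3.58/10) = 2.280, G_2 = 10^(13.5/10) = 22.39
Friis cascade:
  F = 1.130 + (2.280 − 1)/11.75 = 1.239
NF = 10 log₁₀(1.239) = 0.93 dB

0.93 dB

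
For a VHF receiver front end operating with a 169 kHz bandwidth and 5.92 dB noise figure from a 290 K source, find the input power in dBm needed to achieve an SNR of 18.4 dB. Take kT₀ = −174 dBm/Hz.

−97.4 dBm

Sensitivity = −174 + 10 log₁₀(B) + NF + SNR_min
= −174 + 52.28 + 5.92 + 18.4
= −97.40 dBm → −97.4 dBm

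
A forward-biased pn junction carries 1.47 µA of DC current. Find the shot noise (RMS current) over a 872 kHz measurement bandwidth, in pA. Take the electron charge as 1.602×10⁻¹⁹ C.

641 pA

I_n = √(2qI·B)
2qI·B = 2 × 1.602×10⁻¹⁹ × 1.47×10⁻⁶ × 8.72×10⁵ = 4.11×10⁻¹⁹ A²
I_n = √(4.11×10⁻¹⁹) = 6.41×10⁻¹⁰ A = 641 pA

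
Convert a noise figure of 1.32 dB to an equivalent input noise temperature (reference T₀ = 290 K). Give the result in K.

103 K

F = 10^(1.32/10) = 1.35519
T_e = (F − 1)·T₀ = (1.35519 − 1) × 290 = 103 K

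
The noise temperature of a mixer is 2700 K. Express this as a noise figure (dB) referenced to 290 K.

10.13 dB

F = 1 + T_e/T₀ = 1 + 2700/290 = 10.3103
NF = 10 log₁₀(10.3103) = 10.13 dB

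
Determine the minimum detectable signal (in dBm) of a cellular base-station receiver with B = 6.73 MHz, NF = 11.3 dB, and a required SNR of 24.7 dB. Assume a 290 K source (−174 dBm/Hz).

Sensitivity = −174 + 10 log₁₀(B) + NF + SNR_min
= −174 + 68.28 + 11.3 + 24.7
= −69.72 dBm → −69.7 dBm

−69.7 dBm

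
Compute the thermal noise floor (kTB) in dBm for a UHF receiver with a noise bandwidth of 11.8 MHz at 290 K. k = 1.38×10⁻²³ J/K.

−103.3 dBm

P_n = kTB = 1.38×10⁻²³ × 290 × 1.18×10⁷ = 4.72×10⁻¹⁴ W
In dBm: 10 log₁₀(4.72×10⁻¹⁴ / 10⁻³) = −103.3 dBm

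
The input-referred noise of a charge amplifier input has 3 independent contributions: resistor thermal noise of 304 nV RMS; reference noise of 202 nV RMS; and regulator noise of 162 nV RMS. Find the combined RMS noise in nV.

Uncorrelated sources add in power (mean-square): V_tot = √(ΣV_i²)
V_tot = √[(3.04×10⁻⁷)² + (2.02×10⁻⁷)² + (1.62×10⁻⁷)²] = 3.99×10⁻⁷ V = 399 nV

399 nV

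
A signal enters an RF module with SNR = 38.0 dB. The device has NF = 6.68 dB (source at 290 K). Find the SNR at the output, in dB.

31.32 dB

By definition F = SNR_in/SNR_out, so in dB: SNR_out = SNR_in − NF
SNR_out = 38.0 − 6.68 = 31.32 dB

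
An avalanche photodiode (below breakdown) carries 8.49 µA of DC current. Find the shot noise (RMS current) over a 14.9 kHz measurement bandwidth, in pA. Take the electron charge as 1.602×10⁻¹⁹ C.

I_n = √(2qI·B)
2qI·B = 2 × 1.602×10⁻¹⁹ × 8.49×10⁻⁶ × 1.49×10⁴ = 4.05×10⁻²⁰ A²
I_n = √(4.05×10⁻²⁰) = 2.01×10⁻¹⁰ A = 201 pA

201 pA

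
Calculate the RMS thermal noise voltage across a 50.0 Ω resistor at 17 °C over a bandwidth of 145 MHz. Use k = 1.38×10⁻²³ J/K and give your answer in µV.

10.8 µV

T = 17 °C + 273.15 = 290.15 K
V_n = √(4kTRB)
4kTRB = 4 × 1.38×10⁻²³ × 290.15 × 5.00×10¹ × 1.45×10⁸ = 1.16×10⁻¹⁰ V²
V_n = √(1.16×10⁻¹⁰) = 1.08×10⁻⁵ V = 10.8 µV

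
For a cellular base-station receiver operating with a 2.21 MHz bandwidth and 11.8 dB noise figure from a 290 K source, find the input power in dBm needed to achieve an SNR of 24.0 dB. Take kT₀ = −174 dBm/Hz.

−74.8 dBm

Sensitivity = −174 + 10 log₁₀(B) + NF + SNR_min
= −174 + 63.44 + 11.8 + 24.0
= −74.76 dBm → −74.8 dBm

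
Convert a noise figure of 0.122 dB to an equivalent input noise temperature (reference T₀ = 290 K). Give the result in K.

F = 10^(0.122/10) = 1.02849
T_e = (F − 1)·T₀ = (1.02849 − 1) × 290 = 8.26 K

8.26 K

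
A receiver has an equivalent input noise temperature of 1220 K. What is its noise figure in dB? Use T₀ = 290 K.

7.17 dB

F = 1 + T_e/T₀ = 1 + 1220/290 = 5.2069
NF = 10 log₁₀(5.2069) = 7.17 dB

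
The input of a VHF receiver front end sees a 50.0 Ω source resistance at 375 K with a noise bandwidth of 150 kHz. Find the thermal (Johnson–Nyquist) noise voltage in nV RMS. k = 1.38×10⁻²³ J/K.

V_n = √(4kTRB)
4kTRB = 4 × 1.38×10⁻²³ × 375 × 5.00×10¹ × 1.50×10⁵ = 1.55×10⁻¹³ V²
V_n = √(1.55×10⁻¹³) = 3.94×10⁻⁷ V = 394 nV

394 nV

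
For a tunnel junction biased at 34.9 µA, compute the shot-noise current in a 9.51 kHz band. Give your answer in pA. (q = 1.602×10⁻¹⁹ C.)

I_n = √(2qI·B)
2qI·B = 2 × 1.602×10⁻¹⁹ × 3.49×10⁻⁵ × 9.51×10³ = 1.06×10⁻¹⁹ A²
I_n = √(1.06×10⁻¹⁹) = 3.26×10⁻¹⁰ A = 326 pA

326 pA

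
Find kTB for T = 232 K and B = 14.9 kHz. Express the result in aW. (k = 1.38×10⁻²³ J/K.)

P_n = kTB = 1.38×10⁻²³ × 232 × 1.49×10⁴ = 4.77×10⁻¹⁷ W = 47.7 aW

47.7 aW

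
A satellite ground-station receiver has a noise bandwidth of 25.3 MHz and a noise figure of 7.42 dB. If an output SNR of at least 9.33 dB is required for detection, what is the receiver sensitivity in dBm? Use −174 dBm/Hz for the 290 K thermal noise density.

−83.2 dBm

Sensitivity = −174 + 10 log₁₀(B) + NF + SNR_min
= −174 + 74.03 + 7.42 + 9.33
= −83.22 dBm → −83.2 dBm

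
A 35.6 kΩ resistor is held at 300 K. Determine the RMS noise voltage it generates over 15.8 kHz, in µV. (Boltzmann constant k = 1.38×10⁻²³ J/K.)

3.05 µV

V_n = √(4kTRB)
4kTRB = 4 × 1.38×10⁻²³ × 300 × 3.56×10⁴ × 1.58×10⁴ = 9.31×10⁻¹² V²
V_n = √(9.31×10⁻¹²) = 3.05×10⁻⁶ V = 3.05 µV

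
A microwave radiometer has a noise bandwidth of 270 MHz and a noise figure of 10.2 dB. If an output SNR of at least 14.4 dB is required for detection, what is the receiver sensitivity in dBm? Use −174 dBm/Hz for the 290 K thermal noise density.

−65.1 dBm

Sensitivity = −174 + 10 log₁₀(B) + NF + SNR_min
= −174 + 84.31 + 10.2 + 14.4
= −65.09 dBm → −65.1 dBm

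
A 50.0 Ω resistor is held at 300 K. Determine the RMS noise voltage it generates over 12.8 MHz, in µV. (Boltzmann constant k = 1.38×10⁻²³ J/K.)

3.26 µV

V_n = √(4kTRB)
4kTRB = 4 × 1.38×10⁻²³ × 300 × 5.00×10¹ × 1.28×10⁷ = 1.06×10⁻¹¹ V²
V_n = √(1.06×10⁻¹¹) = 3.26×10⁻⁶ V = 3.26 µV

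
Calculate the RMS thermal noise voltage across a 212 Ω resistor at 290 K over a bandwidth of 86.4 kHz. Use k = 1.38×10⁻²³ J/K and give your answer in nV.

541 nV

V_n = √(4kTRB)
4kTRB = 4 × 1.38×10⁻²³ × 290 × 2.12×10² × 8.64×10⁴ = 2.93×10⁻¹³ V²
V_n = √(2.93×10⁻¹³) = 5.41×10⁻⁷ V = 541 nV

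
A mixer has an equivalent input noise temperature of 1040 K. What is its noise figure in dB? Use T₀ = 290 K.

F = 1 + T_e/T₀ = 1 + 1040/290 = 4.58621
NF = 10 log₁₀(4.58621) = 6.61 dB

6.61 dB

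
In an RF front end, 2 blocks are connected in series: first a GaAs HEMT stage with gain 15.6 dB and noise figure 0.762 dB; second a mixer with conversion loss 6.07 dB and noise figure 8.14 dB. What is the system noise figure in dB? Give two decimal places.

1.28 dB

Convert to linear (a loss of L dB is a gain of −L dB): F_i = 10^(NF_i/10), G_i = 10^(G_i,dB/10)
  Stage 1: F_1 = 10^(0.762/10) = 1.192, G_1 = 10^(15.6/10) = 36.31
  Stage 2: F_2 = 10^(8.14/10) = 6.516, G_2 = 10^(−6.07/10) = 0.2472
Friis cascade:
  F = 1.192 + (6.516 − 1)/36.31 = 1.344
NF = 10 log₁₀(1.344) = 1.28 dB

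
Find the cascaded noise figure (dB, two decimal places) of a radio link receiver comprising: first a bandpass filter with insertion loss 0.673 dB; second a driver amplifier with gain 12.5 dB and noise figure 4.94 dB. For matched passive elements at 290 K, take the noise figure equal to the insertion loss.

Convert to linear (a loss of L dB is a gain of −L dB): F_i = 10^(NF_i/10), G_i = 10^(G_i,dB/10)
  Stage 1: F_1 = 10^(0.673/10) = 1.168, G_1 = 10^(−0.673/10) = 0.8564
  Stage 2: F_2 = 10^(4.94/10) = 3.119, G_2 = 10^(12.5/10) = 17.78
Friis cascade:
  F = 1.168 + (3.119 − 1)/0.8564 = 3.642
NF = 10 log₁₀(3.642) = 5.61 dB

5.61 dB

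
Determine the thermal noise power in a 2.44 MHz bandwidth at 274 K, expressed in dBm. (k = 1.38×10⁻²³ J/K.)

−110.3 dBm

P_n = kTB = 1.38×10⁻²³ × 274 × 2.44×10⁶ = 9.23×10⁻¹⁵ W
In dBm: 10 log₁₀(9.23×10⁻¹⁵ / 10⁻³) = −110.3 dBm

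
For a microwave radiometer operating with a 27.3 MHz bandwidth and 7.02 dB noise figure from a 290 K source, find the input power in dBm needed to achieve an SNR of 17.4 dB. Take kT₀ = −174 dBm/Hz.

−75.2 dBm

Sensitivity = −174 + 10 log₁₀(B) + NF + SNR_min
= −174 + 74.36 + 7.02 + 17.4
= −75.22 dBm → −75.2 dBm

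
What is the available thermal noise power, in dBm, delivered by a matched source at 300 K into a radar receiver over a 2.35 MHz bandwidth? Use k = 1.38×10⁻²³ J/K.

−110.1 dBm

P_n = kTB = 1.38×10⁻²³ × 300 × 2.35×10⁶ = 9.73×10⁻¹⁵ W
In dBm: 10 log₁₀(9.73×10⁻¹⁵ / 10⁻³) = −110.1 dBm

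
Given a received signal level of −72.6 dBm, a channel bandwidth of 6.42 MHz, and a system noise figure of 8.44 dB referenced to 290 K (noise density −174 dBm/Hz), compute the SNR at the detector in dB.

24.9 dB

Noise floor: N = −174 + 10 log₁₀(B) + NF
10 log₁₀(6.42×10⁶) = 68.08 dB
N = −174 + 68.08 + 8.44 = −97.48 dBm
SNR = P_sig − N = −72.6 − (−97.48) = 24.88 dB → 24.9 dB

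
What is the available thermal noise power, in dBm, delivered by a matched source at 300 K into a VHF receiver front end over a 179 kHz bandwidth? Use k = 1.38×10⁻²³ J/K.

P_n = kTB = 1.38×10⁻²³ × 300 × 1.79×10⁵ = 7.41×10⁻¹⁶ W
In dBm: 10 log₁₀(7.41×10⁻¹⁶ / 10⁻³) = −121.3 dBm

−121.3 dBm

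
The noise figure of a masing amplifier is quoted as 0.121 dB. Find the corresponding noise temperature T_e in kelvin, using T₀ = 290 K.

F = 10^(0.121/10) = 1.02825
T_e = (F − 1)·T₀ = (1.02825 − 1) × 290 = 8.19 K

8.19 K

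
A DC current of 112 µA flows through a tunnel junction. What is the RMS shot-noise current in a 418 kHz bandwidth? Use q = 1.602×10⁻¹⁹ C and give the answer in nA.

I_n = √(2qI·B)
2qI·B = 2 × 1.602×10⁻¹⁹ × 1.12×10⁻⁴ × 4.18×10⁵ = 1.50×10⁻¹⁷ A²
I_n = √(1.50×10⁻¹⁷) = 3.87×10⁻⁹ A = 3.87 nA

3.87 nA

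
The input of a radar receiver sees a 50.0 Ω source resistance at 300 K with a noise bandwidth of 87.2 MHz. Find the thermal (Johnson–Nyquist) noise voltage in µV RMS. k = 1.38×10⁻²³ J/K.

8.50 µV

V_n = √(4kTRB)
4kTRB = 4 × 1.38×10⁻²³ × 300 × 5.00×10¹ × 8.72×10⁷ = 7.22×10⁻¹¹ V²
V_n = √(7.22×10⁻¹¹) = 8.50×10⁻⁶ V = 8.50 µV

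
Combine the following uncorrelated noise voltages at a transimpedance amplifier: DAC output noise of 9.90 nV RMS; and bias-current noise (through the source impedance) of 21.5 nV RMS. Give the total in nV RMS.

23.7 nV

Uncorrelated sources add in power (mean-square): V_tot = √(ΣV_i²)
V_tot = √[(9.90×10⁻⁹)² + (2.15×10⁻⁸)²] = 2.37×10⁻⁸ V = 23.7 nV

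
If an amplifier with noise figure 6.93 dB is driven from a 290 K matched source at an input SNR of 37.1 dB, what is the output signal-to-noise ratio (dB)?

30.17 dB

By definition F = SNR_in/SNR_out, so in dB: SNR_out = SNR_in − NF
SNR_out = 37.1 − 6.93 = 30.17 dB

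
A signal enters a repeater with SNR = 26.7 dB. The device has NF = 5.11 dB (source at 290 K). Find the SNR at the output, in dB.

21.59 dB

By definition F = SNR_in/SNR_out, so in dB: SNR_out = SNR_in − NF
SNR_out = 26.7 − 5.11 = 21.59 dB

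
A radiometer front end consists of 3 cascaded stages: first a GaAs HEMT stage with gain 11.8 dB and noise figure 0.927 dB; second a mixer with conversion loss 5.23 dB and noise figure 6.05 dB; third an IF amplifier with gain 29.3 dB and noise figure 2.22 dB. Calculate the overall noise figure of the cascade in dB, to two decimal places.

2.00 dB

Convert to linear (a loss of L dB is a gain of −L dB): F_i = 10^(NF_i/10), G_i = 10^(G_i,dB/10)
  Stage 1: F_1 = 10^(0.927/10) = 1.238, G_1 = 10^(11.8/10) = 15.14
  Stage 2: F_2 = 10^(6.05/10) = 4.027, G_2 = 10^(−5.23/10) = 0.2999
  Stage 3: F_3 = 10^(2.22/10) = 1.667, G_3 = 10^(29.3/10) = 851.1
Friis cascade:
  F = 1.238 + (4.027 − 1)/15.14 + (1.667 − 1)/4.539 = 1.585
NF = 10 log₁₀(1.585) = 2.00 dB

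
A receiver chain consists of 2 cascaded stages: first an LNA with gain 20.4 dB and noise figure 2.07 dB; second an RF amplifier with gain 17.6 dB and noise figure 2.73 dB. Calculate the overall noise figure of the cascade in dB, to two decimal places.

2.09 dB

Convert to linear (a loss of L dB is a gain of −L dB): F_i = 10^(NF_i/10), G_i = 10^(G_i,dB/10)
  Stage 1: F_1 = 10^(2.07/10) = 1.611, G_1 = 10^(20.4/10) = 109.6
  Stage 2: F_2 = 10^(2.73/10) = 1.875, G_2 = 10^(17.6/10) = 57.54
Friis cascade:
  F = 1.611 + (1.875 − 1)/109.6 = 1.619
NF = 10 log₁₀(1.619) = 2.09 dB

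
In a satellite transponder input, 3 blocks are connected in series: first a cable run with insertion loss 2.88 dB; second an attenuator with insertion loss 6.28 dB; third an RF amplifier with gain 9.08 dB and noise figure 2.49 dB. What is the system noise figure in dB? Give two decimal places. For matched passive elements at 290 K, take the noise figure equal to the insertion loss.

Convert to linear (a loss of L dB is a gain of −L dB): F_i = 10^(NF_i/10), G_i = 10^(G_i,dB/10)
  Stage 1: F_1 = 10^(2.88/10) = 1.941, G_1 = 10^(−2.88/10) = 0.5152
  Stage 2: F_2 = 10^(6.28/10) = 4.246, G_2 = 10^(−6.28/10) = 0.2355
  Stage 3: F_3 = 10^(2.49/10) = 1.774, G_3 = 10^(9.08/10) = 8.091
Friis cascade:
  F = 1.941 + (4.246 − 1)/0.5152 + (1.774 − 1)/0.1213 = 14.62
NF = 10 log₁₀(14.62) = 11.65 dB

11.65 dB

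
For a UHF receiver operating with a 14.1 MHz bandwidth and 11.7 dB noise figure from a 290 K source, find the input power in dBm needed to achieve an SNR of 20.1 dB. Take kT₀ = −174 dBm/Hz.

−70.7 dBm

Sensitivity = −174 + 10 log₁₀(B) + NF + SNR_min
= −174 + 71.49 + 11.7 + 20.1
= −70.71 dBm → −70.7 dBm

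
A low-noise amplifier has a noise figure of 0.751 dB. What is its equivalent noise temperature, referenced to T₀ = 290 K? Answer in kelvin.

F = 10^(0.751/10) = 1.18878
T_e = (F − 1)·T₀ = (1.18878 − 1) × 290 = 54.7 K

54.7 K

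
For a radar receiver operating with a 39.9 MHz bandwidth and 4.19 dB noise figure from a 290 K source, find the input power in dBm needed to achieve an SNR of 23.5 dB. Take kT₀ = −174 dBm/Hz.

Sensitivity = −174 + 10 log₁₀(B) + NF + SNR_min
= −174 + 76.01 + 4.19 + 23.5
= −70.30 dBm → −70.3 dBm

−70.3 dBm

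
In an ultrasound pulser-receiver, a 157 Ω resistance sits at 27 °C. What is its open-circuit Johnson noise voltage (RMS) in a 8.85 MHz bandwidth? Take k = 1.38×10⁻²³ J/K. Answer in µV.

4.80 µV

T = 27 °C + 273.15 = 300.15 K
V_n = √(4kTRB)
4kTRB = 4 × 1.38×10⁻²³ × 300.15 × 1.57×10² × 8.85×10⁶ = 2.30×10⁻¹¹ V²
V_n = √(2.30×10⁻¹¹) = 4.80×10⁻⁶ V = 4.80 µV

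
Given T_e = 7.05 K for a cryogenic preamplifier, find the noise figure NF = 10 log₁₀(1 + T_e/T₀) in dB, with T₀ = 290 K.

F = 1 + T_e/T₀ = 1 + 7.05/290 = 1.02431
NF = 10 log₁₀(1.02431) = 0.104 dB

0.104 dB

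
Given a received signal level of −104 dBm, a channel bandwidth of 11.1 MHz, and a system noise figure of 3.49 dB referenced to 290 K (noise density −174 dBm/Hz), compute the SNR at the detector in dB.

Noise floor: N = −174 + 10 log₁₀(B) + NF
10 log₁₀(1.11×10⁷) = 70.45 dB
N = −174 + 70.45 + 3.49 = −100.06 dBm
SNR = P_sig − N = −104 − (−100.06) = −3.94 dB → −3.9 dB

−3.9 dB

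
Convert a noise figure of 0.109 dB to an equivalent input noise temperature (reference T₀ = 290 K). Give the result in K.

F = 10^(0.109/10) = 1.02542
T_e = (F − 1)·T₀ = (1.02542 − 1) × 290 = 7.37 K

7.37 K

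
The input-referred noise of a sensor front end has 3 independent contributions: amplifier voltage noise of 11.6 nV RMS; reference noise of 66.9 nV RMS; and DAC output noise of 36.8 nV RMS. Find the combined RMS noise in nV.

Uncorrelated sources add in power (mean-square): V_tot = √(ΣV_i²)
V_tot = √[(1.16×10⁻⁸)² + (6.69×10⁻⁸)² + (3.68×10⁻⁸)²] = 7.72×10⁻⁸ V = 77.2 nV

77.2 nV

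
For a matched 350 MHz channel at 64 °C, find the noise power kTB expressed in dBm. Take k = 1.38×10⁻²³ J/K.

T = 64 °C + 273.15 = 337.15 K
P_n = kTB = 1.38×10⁻²³ × 337.15 × 3.50×10⁸ = 1.63×10⁻¹² W
In dBm: 10 log₁₀(1.63×10⁻¹² / 10⁻³) = −87.9 dBm

−87.9 dBm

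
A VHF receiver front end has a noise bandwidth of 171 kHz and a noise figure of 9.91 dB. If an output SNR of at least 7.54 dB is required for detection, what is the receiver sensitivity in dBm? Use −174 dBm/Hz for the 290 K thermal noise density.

−104.2 dBm

Sensitivity = −174 + 10 log₁₀(B) + NF + SNR_min
= −174 + 52.33 + 9.91 + 7.54
= −104.22 dBm → −104.2 dBm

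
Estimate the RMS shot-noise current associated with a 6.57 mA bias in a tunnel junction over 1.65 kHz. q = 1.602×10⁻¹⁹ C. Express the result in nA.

1.86 nA

I_n = √(2qI·B)
2qI·B = 2 × 1.602×10⁻¹⁹ × 6.57×10⁻³ × 1.65×10³ = 3.47×10⁻¹⁸ A²
I_n = √(3.47×10⁻¹⁸) = 1.86×10⁻⁹ A = 1.86 nA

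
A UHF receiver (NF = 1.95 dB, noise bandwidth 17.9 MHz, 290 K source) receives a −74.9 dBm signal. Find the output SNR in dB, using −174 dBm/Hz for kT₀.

24.6 dB

Noise floor: N = −174 + 10 log₁₀(B) + NF
10 log₁₀(1.79×10⁷) = 72.53 dB
N = −174 + 72.53 + 1.95 = −99.52 dBm
SNR = P_sig − N = −74.9 − (−99.52) = 24.62 dB → 24.6 dB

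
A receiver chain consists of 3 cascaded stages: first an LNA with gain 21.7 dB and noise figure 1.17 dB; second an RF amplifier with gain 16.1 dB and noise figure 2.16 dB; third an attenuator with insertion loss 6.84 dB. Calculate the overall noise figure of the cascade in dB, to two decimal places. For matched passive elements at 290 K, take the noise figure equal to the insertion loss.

Convert to linear (a loss of L dB is a gain of −L dB): F_i = 10^(NF_i/10), G_i = 10^(G_i,dB/10)
  Stage 1: F_1 = 10^(1.17/10) = 1.309, G_1 = 10^(21.7/10) = 147.9
  Stage 2: F_2 = 10^(2.16/10) = 1.644, G_2 = 10^(16.1/10) = 40.74
  Stage 3: F_3 = 10^(6.84/10) = 4.831, G_3 = 10^(−6.84/10) = 0.2070
Friis cascade:
  F = 1.309 + (1.644 − 1)/147.9 + (4.831 − 1)/6026 = 1.314
NF = 10 log₁₀(1.314) = 1.19 dB

1.19 dB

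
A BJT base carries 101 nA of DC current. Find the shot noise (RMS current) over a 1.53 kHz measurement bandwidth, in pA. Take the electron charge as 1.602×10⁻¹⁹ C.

I_n = √(2qI·B)
2qI·B = 2 × 1.602×10⁻¹⁹ × 1.01×10⁻⁷ × 1.53×10³ = 4.95×10⁻²³ A²
I_n = √(4.95×10⁻²³) = 7.04×10⁻¹² A = 7.04 pA

7.04 pA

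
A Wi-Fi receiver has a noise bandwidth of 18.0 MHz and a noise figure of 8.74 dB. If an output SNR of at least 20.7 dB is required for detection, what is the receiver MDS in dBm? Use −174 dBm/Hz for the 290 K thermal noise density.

Sensitivity = −174 + 10 log₁₀(B) + NF + SNR_min
= −174 + 72.55 + 8.74 + 20.7
= −72.01 dBm → −72.0 dBm

−72.0 dBm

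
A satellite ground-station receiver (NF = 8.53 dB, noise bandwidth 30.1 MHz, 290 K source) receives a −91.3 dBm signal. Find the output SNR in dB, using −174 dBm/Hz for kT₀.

Noise floor: N = −174 + 10 log₁₀(B) + NF
10 log₁₀(3.01×10⁷) = 74.79 dB
N = −174 + 74.79 + 8.53 = −90.68 dBm
SNR = P_sig − N = −91.3 − (−90.68) = −0.62 dB → −0.6 dB

−0.6 dB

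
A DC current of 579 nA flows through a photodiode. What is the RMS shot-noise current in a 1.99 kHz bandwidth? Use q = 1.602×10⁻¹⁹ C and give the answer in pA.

I_n = √(2qI·B)
2qI·B = 2 × 1.602×10⁻¹⁹ × 5.79×10⁻⁷ × 1.99×10³ = 3.69×10⁻²² A²
I_n = √(3.69×10⁻²²) = 1.92×10⁻¹¹ A = 19.2 pA

19.2 pA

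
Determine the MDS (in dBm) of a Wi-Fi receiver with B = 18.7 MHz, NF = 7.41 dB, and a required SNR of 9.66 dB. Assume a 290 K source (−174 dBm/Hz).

Sensitivity = −174 + 10 log₁₀(B) + NF + SNR_min
= −174 + 72.72 + 7.41 + 9.66
= −84.21 dBm → −84.2 dBm

−84.2 dBm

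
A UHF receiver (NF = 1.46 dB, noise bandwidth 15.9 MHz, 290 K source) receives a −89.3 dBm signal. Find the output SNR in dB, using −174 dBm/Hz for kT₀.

Noise floor: N = −174 + 10 log₁₀(B) + NF
10 log₁₀(1.59×10⁷) = 72.01 dB
N = −174 + 72.01 + 1.46 = −100.53 dBm
SNR = P_sig − N = −89.3 − (−100.53) = 11.23 dB → 11.2 dB

11.2 dB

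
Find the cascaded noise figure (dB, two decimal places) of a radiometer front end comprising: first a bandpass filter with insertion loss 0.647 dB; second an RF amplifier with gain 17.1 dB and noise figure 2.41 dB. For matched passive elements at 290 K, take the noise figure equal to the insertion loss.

3.06 dB

Convert to linear (a loss of L dB is a gain of −L dB): F_i = 10^(NF_i/10), G_i = 10^(G_i,dB/10)
  Stage 1: F_1 = 10^(0.647/10) = 1.161, G_1 = 10^(−0.647/10) = 0.8616
  Stage 2: F_2 = 10^(2.41/10) = 1.742, G_2 = 10^(17.1/10) = 51.29
Friis cascade:
  F = 1.161 + (1.742 − 1)/0.8616 = 2.022
NF = 10 log₁₀(2.022) = 3.06 dB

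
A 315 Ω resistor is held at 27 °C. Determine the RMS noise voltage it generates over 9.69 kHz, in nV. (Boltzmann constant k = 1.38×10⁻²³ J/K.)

225 nV

T = 27 °C + 273.15 = 300.15 K
V_n = √(4kTRB)
4kTRB = 4 × 1.38×10⁻²³ × 300.15 × 3.15×10² × 9.69×10³ = 5.06×10⁻¹⁴ V²
V_n = √(5.06×10⁻¹⁴) = 2.25×10⁻⁷ V = 225 nV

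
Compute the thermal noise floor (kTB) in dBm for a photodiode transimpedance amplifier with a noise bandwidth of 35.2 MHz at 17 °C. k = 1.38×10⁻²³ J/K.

T = 17 °C + 273.15 = 290.15 K
P_n = kTB = 1.38×10⁻²³ × 290.15 × 3.52×10⁷ = 1.41×10⁻¹³ W
In dBm: 10 log₁₀(1.41×10⁻¹³ / 10⁻³) = −98.5 dBm

−98.5 dBm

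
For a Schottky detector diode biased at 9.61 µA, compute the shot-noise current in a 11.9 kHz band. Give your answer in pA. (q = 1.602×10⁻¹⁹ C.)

I_n = √(2qI·B)
2qI·B = 2 × 1.602×10⁻¹⁹ × 9.61×10⁻⁶ × 1.19×10⁴ = 3.66×10⁻²⁰ A²
I_n = √(3.66×10⁻²⁰) = 1.91×10⁻¹⁰ A = 191 pA

191 pA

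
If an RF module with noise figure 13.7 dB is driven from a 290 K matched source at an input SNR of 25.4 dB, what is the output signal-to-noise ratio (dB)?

11.7 dB

By definition F = SNR_in/SNR_out, so in dB: SNR_out = SNR_in − NF
SNR_out = 25.4 − 13.7 = 11.7 dB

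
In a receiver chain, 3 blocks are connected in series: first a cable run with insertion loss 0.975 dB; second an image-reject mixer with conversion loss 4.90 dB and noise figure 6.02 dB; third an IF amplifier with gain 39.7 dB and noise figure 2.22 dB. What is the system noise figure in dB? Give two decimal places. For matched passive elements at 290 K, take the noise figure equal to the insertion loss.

8.80 dB

Convert to linear (a loss of L dB is a gain of −L dB): F_i = 10^(NF_i/10), G_i = 10^(G_i,dB/10)
  Stage 1: F_1 = 10^(0.975/10) = 1.252, G_1 = 10^(−0.975/10) = 0.7989
  Stage 2: F_2 = 10^(6.02/10) = 3.999, G_2 = 10^(−4.90/10) = 0.3236
  Stage 3: F_3 = 10^(2.22/10) = 1.667, G_3 = 10^(39.7/10) = 9333
Friis cascade:
  F = 1.252 + (3.999 − 1)/0.7989 + (1.667 − 1)/0.2585 = 7.587
NF = 10 log₁₀(7.587) = 8.80 dB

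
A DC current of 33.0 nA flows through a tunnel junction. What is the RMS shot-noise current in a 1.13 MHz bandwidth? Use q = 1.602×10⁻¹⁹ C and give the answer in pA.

I_n = √(2qI·B)
2qI·B = 2 × 1.602×10⁻¹⁹ × 3.30×10⁻⁸ × 1.13×10⁶ = 1.19×10⁻²⁰ A²
I_n = √(1.19×10⁻²⁰) = 1.09×10⁻¹⁰ A = 109 pA

109 pA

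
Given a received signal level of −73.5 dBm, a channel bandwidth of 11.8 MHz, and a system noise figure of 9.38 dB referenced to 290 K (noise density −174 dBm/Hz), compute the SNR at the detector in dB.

Noise floor: N = −174 + 10 log₁₀(B) + NF
10 log₁₀(1.18×10⁷) = 70.72 dB
N = −174 + 70.72 + 9.38 = −93.90 dBm
SNR = P_sig − N = −73.5 − (−93.90) = 20.40 dB → 20.4 dB

20.4 dB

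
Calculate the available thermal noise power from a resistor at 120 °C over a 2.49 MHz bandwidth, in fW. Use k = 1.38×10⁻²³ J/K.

T = 120 °C + 273.15 = 393.15 K
P_n = kTB = 1.38×10⁻²³ × 393.15 × 2.49×10⁶ = 1.35×10⁻¹⁴ W = 13.5 fW

13.5 fW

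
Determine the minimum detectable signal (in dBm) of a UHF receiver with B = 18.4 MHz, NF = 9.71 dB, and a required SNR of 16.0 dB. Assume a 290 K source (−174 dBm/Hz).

Sensitivity = −174 + 10 log₁₀(B) + NF + SNR_min
= −174 + 72.65 + 9.71 + 16.0
= −75.64 dBm → −75.6 dBm

−75.6 dBm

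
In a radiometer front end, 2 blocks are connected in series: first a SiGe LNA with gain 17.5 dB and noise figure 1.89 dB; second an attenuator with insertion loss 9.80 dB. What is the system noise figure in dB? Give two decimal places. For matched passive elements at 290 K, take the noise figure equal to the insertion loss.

2.30 dB

Convert to linear (a loss of L dB is a gain of −L dB): F_i = 10^(NF_i/10), G_i = 10^(G_i,dB/10)
  Stage 1: F_1 = 10^(1.89/10) = 1.545, G_1 = 10^(17.5/10) = 56.23
  Stage 2: F_2 = 10^(9.80/10) = 9.550, G_2 = 10^(−9.80/10) = 0.1047
Friis cascade:
  F = 1.545 + (9.550 − 1)/56.23 = 1.697
NF = 10 log₁₀(1.697) = 2.30 dB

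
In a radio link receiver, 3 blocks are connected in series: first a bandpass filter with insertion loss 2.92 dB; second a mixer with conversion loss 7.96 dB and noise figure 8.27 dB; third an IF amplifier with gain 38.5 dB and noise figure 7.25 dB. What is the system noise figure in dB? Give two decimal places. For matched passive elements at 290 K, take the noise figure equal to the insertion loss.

18.19 dB

Convert to linear (a loss of L dB is a gain of −L dB): F_i = 10^(NF_i/10), G_i = 10^(G_i,dB/10)
  Stage 1: F_1 = 10^(2.92/10) = 1.959, G_1 = 10^(−2.92/10) = 0.5105
  Stage 2: F_2 = 10^(8.27/10) = 6.714, G_2 = 10^(−7.96/10) = 0.1600
  Stage 3: F_3 = 10^(7.25/10) = 5.309, G_3 = 10^(38.5/10) = 7079
Friis cascade:
  F = 1.959 + (6.714 − 1)/0.5105 + (5.309 − 1)/0.08166 = 65.92
NF = 10 log₁₀(65.92) = 18.19 dB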